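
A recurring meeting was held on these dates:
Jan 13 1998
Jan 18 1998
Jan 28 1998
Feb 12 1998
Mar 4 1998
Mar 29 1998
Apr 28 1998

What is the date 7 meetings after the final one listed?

Gaps: 5, 10, 15, 20, 25, 30 days — each gap is 5 larger than the previous one.
Next gap: 35 days. Apr 28 1998 + 35 days = Jun 2 1998.
Next gap: 40 days. Jun 2 1998 + 40 days = Jul 12 1998.
Next gap: 45 days. Jul 12 1998 + 45 days = Aug 26 1998.
Next gap: 50 days. Aug 26 1998 + 50 days = Oct 15 1998.
Next gap: 55 days. Oct 15 1998 + 55 days = Dec 9 1998.
Next gap: 60 days. Dec 9 1998 + 60 days = Feb 7 1999.
Next gap: 65 days. Feb 7 1999 + 65 days = Apr 13 1999.

Apr 13 1999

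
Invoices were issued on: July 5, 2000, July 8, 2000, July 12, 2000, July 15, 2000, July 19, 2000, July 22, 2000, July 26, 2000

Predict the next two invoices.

Every event lands on a Wednesday or Saturday (gaps cycle 3, 4, 3, 4, 3, 4).
So the schedule is: every Wednesday and Saturday.
Next Saturday: July 29, 2000.
The following Wednesday is August 2, 2000.

July 29, 2000; August 2, 2000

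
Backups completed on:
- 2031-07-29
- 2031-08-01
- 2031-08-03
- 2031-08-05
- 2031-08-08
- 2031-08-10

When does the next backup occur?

2031-08-12

Gaps: 3, 2, 2, 3, 2 days — not constant, but cyclic with period 3.
The events fall on every Tuesday, Friday and Sunday.
Next Tuesday: 2031-08-12.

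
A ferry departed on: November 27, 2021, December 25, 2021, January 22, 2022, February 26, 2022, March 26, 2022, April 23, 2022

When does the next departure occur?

May 28, 2022

All dates are Saturdays, 28, 28, 35, 28, 28 days apart.
Specifically, the 4th Saturday of each month.
4th Saturday of May 2022: May 28, 2022.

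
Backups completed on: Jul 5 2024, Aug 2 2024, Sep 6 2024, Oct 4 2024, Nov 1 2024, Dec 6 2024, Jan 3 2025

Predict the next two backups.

Feb 7 2025, Mar 7 2025

Gaps: 28, 35, 28, 28, 35, 28 days — a mix of 28 and 35. Every date is a Friday.
Each is the 1st Friday of its month.
February 2025 — 1st Friday is Feb 7 2025.
1st Friday of March 2025: Mar 7 2025.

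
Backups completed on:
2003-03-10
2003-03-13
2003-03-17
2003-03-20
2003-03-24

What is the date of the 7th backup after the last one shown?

2003-04-17

The gap pattern 3, 4, 3, 4 repeats every 2 events.
These are the Mondays and Thursdays of each week.
The following Thursday is 2003-03-27.
Next Monday: 2003-03-31.
Next Thursday: 2003-04-03.
The following Monday is 2003-04-07.
The following Thursday is 2003-04-10.
Next Monday: 2003-04-14.
The following Thursday is 2003-04-17.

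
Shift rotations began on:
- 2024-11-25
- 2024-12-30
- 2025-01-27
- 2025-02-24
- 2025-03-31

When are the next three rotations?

All Mondays; the gaps (35, 28, 28, 35) vary with month length.
This is the last Monday of each month.
Last Monday of April 2025: 2025-04-28.
May 2025 ends with Monday 2025-05-26.
June 2025 ends with Monday 2025-06-30.

2025-04-28, 2025-05-26, 2025-06-30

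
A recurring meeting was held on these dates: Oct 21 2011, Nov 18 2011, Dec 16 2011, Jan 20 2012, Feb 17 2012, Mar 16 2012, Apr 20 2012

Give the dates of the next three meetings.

Gaps: 28, 28, 35, 28, 28, 35 days — a mix of 28 and 35. Every date is a Friday.
Each is the 3rd Friday of its month.
3rd Friday of May 2012: May 18 2012.
June 2012 — 3rd Friday is Jun 15 2012.
3rd Friday of July 2012: Jul 20 2012.

May 18 2012, Jun 15 2012, Jul 20 2012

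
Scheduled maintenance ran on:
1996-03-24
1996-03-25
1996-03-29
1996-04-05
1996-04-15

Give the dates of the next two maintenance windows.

1996-04-28, 1996-05-14

The spacing grows by 3 each time: 1, 4, 7, 10 days.
Next gap: 13 days. 1996-04-15 + 13 days = 1996-04-28.
Next gap: 16 days. 1996-04-28 + 16 days = 1996-05-14.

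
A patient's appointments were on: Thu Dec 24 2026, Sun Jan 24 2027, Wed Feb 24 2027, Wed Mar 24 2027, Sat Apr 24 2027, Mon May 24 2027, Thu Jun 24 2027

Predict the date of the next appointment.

Each date is the 24th; the gaps (31, 31, 28, 31, 30, 31) track the month lengths.
The rule is the 24th of each month.
Next: July 2027 → Sat Jul 24 2027.

Sat Jul 24 2027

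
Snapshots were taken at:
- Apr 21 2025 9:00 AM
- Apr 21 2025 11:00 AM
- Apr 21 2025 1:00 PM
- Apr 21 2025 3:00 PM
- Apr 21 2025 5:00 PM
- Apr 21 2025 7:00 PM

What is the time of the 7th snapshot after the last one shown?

Spacing: 2, 2, 2, 2, 2 h — constant 2 h.
Apr 21 2025 7:00 PM + 2 h = Apr 21 2025 9:00 PM.
Apr 21 2025 9:00 PM + 2 h = Apr 21 2025 11:00 PM.
Apr 21 2025 11:00 PM + 2 h = Apr 22 2025 1:00 AM.
Apr 22 2025 1:00 AM + 2 h = Apr 22 2025 3:00 AM.
Apr 22 2025 3:00 AM + 2 h = Apr 22 2025 5:00 AM.
Apr 22 2025 5:00 AM + 2 h = Apr 22 2025 7:00 AM.
Apr 22 2025 7:00 AM + 2 h = Apr 22 2025 9:00 AM.

Apr 22 2025 9:00 AM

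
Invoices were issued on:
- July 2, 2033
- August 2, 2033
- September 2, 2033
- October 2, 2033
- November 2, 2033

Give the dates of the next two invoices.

Gaps: 31, 31, 30, 31 days — not constant. Every event is on the 2nd of the month.
Pattern: the 2nd of each month.
December 2033: December 2, 2033.
Next: January 2034 → January 2, 2034.

December 2, 2033; January 2, 2034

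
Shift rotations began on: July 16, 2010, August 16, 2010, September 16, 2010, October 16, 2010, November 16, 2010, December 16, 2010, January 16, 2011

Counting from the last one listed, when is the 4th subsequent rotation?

May 16, 2011

Each date is the 16th; the gaps (31, 31, 30, 31, 30, 31) track the month lengths.
The rule is the 16th of each month.
Next: February 2011 → February 16, 2011.
Next: March 2011 → March 16, 2011.
Next: April 2011 → April 16, 2011.
May 2011: May 16, 2011.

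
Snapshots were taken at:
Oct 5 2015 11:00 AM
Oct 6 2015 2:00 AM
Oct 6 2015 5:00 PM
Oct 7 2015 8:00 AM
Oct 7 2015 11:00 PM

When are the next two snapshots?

Gaps: 15, 15, 15, 15 hours — each event is 15 hours after the previous one.
Oct 7 2015 11:00 PM + 15 h = Oct 8 2015 2:00 PM.
Oct 8 2015 2:00 PM + 15 h = Oct 9 2015 5:00 AM.

Oct 8 2015 2:00 PM, Oct 9 2015 5:00 AM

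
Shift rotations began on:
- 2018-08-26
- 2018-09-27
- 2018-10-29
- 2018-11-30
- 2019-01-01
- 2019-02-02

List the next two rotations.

Gaps between consecutive events: 32, 32, 32, 32, 32 days — a constant 32-day interval.
2019-02-02 + 32 days = 2019-03-06.
2019-03-06 + 32 days = 2019-04-07.

2019-03-06, 2019-04-07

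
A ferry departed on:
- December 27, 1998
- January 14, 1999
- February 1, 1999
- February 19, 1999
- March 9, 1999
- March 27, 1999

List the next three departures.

Every event comes 18 days after the last (18, 18, 18, 18, 18).
March 27, 1999 + 18 days = April 14, 1999.
April 14, 1999 + 18 days = May 2, 1999.
May 2, 1999 + 18 days = May 20, 1999.

April 14, 1999; May 2, 1999; May 20, 1999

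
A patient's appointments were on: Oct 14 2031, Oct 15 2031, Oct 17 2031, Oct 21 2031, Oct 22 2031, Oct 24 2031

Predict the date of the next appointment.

Every event lands on a Tuesday or Wednesday or Friday (gaps cycle 1, 2, 4, 1, 2).
So the schedule is: every Tuesday, Wednesday and Friday.
The following Tuesday is Oct 28 2031.

Oct 28 2031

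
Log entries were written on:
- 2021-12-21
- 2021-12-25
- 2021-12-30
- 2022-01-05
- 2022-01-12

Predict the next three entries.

The spacing grows by 1 each time: 4, 5, 6, 7 days.
Next gap: 8 days. 2022-01-12 + 8 days = 2022-01-20.
Next gap: 9 days. 2022-01-20 + 9 days = 2022-01-29.
Next gap: 10 days. 2022-01-29 + 10 days = 2022-02-08.

2022-01-20, 2022-01-29, 2022-02-08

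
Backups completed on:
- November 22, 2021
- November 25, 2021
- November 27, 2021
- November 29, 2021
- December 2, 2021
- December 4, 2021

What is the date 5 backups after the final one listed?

December 16, 2021

Every event lands on a Monday or Thursday or Saturday (gaps cycle 3, 2, 2, 3, 2).
So the schedule is: every Monday, Thursday and Saturday.
Next Monday: December 6, 2021.
Next Thursday: December 9, 2021.
The following Saturday is December 11, 2021.
Next Monday: December 13, 2021.
The following Thursday is December 16, 2021.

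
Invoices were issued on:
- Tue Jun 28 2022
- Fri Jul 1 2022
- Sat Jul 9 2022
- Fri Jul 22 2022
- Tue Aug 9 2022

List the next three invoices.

The spacing grows by 5 each time: 3, 8, 13, 18 days.
Next gap: 23 days. Tue Aug 9 2022 + 23 days = Thu Sep 1 2022.
Next gap: 28 days. Thu Sep 1 2022 + 28 days = Thu Sep 29 2022.
Next gap: 33 days. Thu Sep 29 2022 + 33 days = Tue Nov 1 2022.

Thu Sep 1 2022, Thu Sep 29 2022, Tue Nov 1 2022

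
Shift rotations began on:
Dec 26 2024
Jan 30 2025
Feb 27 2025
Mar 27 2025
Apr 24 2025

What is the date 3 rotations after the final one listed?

Jul 31 2025

Every date is a Thursday; gaps 35, 28, 28, 28 days.
Each is the last Thursday of its month (at least one falls on the 29th or later, ruling out '4th Thursday').
Last Thursday of May 2025: May 29 2025.
Last Thursday of June 2025: Jun 26 2025.
July 2025 ends with Thursday Jul 31 2025.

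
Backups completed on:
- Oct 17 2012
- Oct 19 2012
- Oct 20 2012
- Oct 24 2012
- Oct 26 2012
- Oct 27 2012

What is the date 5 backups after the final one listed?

The gap pattern 2, 1, 4, 2, 1 repeats every 3 events.
These are the Wednesdays, Fridays and Saturdays of each week.
Next Wednesday: Oct 31 2012.
The following Friday is Nov 2 2012.
The following Saturday is Nov 3 2012.
Next Wednesday: Nov 7 2012.
The following Friday is Nov 9 2012.

Nov 9 2012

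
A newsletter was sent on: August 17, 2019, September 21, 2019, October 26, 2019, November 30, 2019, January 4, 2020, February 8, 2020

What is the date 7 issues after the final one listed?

October 10, 2020

Gaps between consecutive events: 35, 35, 35, 35, 35 days — a constant 35-day interval.
February 8, 2020 + 35 days = March 14, 2020.
March 14, 2020 + 35 days = April 18, 2020.
April 18, 2020 + 35 days = May 23, 2020.
May 23, 2020 + 35 days = June 27, 2020.
June 27, 2020 + 35 days = August 1, 2020.
August 1, 2020 + 35 days = September 5, 2020.
September 5, 2020 + 35 days = October 10, 2020.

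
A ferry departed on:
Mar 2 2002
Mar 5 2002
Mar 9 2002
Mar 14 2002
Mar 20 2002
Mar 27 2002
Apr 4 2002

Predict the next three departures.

Apr 13 2002, Apr 23 2002, May 4 2002

Gaps: 3, 4, 5, 6, 7, 8 days — each gap is 1 larger than the previous one.
Next gap: 9 days. Apr 4 2002 + 9 days = Apr 13 2002.
Next gap: 10 days. Apr 13 2002 + 10 days = Apr 23 2002.
Next gap: 11 days. Apr 23 2002 + 11 days = May 4 2002.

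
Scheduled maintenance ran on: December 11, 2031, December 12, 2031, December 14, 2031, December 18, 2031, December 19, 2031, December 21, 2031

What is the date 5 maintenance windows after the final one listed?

Every event lands on a Thursday or Friday or Sunday (gaps cycle 1, 2, 4, 1, 2).
So the schedule is: every Thursday, Friday and Sunday.
The following Thursday is December 25, 2031.
The following Friday is December 26, 2031.
The following Sunday is December 28, 2031.
Next Thursday: January 1, 2032.
The following Friday is January 2, 2032.

January 2, 2032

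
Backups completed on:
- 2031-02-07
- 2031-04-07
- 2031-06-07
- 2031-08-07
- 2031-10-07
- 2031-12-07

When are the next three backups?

2032-02-07, 2032-04-07, 2032-06-07

Each date is the 7th; the gaps (59, 61, 61, 61, 61) track the month lengths.
The rule is the 7th of every 2 months.
February 2032: 2032-02-07.
April 2032: 2032-04-07.
June 2032: 2032-06-07.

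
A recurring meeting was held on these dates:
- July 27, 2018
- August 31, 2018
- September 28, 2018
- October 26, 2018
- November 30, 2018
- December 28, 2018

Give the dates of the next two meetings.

January 25, 2019; February 22, 2019

Every date is a Friday; gaps 35, 28, 28, 35, 28 days.
Each is the last Friday of its month (at least one falls on the 29th or later, ruling out '4th Friday').
Last Friday of January 2019: January 25, 2019.
Last Friday of February 2019: February 22, 2019.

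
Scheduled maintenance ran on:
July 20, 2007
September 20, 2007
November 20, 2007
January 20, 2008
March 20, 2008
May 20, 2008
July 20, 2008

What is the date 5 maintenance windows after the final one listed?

Gaps: 62, 61, 61, 60, 61, 61 days — not constant. Every event is on the 20th of the month.
Pattern: the 20th of every 2 months.
Next: September 2008 → September 20, 2008.
November 2008: November 20, 2008.
January 2009: January 20, 2009.
March 2009: March 20, 2009.
May 2009: May 20, 2009.

May 20, 2009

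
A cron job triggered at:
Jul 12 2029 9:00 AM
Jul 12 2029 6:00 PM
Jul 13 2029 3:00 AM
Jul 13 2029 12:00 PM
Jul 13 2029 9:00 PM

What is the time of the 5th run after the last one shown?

Spacing: 9, 9, 9, 9 h — constant 9 h.
Jul 13 2029 9:00 PM + 9 h = Jul 14 2029 6:00 AM.
Jul 14 2029 6:00 AM + 9 h = Jul 14 2029 3:00 PM.
Jul 14 2029 3:00 PM + 9 h = Jul 15 2029 12:00 AM.
Jul 15 2029 12:00 AM + 9 h = Jul 15 2029 9:00 AM.
Jul 15 2029 9:00 AM + 9 h = Jul 15 2029 6:00 PM.

Jul 15 2029 6:00 PM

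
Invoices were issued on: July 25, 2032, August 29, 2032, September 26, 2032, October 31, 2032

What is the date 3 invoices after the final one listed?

January 30, 2033

Every date is a Sunday; gaps 35, 28, 35 days.
Each is the last Sunday of its month (at least one falls on the 29th or later, ruling out '4th Sunday').
November 2032 ends with Sunday November 28, 2032.
Last Sunday of December 2032: December 26, 2032.
January 2033 ends with Sunday January 30, 2033.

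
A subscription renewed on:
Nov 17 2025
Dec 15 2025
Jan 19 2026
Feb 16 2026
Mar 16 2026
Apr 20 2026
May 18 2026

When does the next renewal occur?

Gaps: 28, 35, 28, 28, 35, 28 days — a mix of 28 and 35. Every date is a Monday.
Each is the 3rd Monday of its month.
3rd Monday of June 2026: Jun 15 2026.

Jun 15 2026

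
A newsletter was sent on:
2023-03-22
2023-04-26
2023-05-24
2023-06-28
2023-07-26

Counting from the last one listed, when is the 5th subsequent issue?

Gaps: 35, 28, 35, 28 days — a mix of 28 and 35. Every date is a Wednesday.
Each is the 4th Wednesday of its month.
August 2023 — 4th Wednesday is 2023-08-23.
September 2023 — 4th Wednesday is 2023-09-27.
October 2023 — 4th Wednesday is 2023-10-25.
November 2023 — 4th Wednesday is 2023-11-22.
December 2023 — 4th Wednesday is 2023-12-27.

2023-12-27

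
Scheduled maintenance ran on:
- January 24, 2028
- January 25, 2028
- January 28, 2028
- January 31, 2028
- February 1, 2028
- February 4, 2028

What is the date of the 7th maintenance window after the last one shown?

February 21, 2028

The gap pattern 1, 3, 3, 1, 3 repeats every 3 events.
These are the Mondays, Tuesdays and Fridays of each week.
Next Monday: February 7, 2028.
The following Tuesday is February 8, 2028.
The following Friday is February 11, 2028.
The following Monday is February 14, 2028.
Next Tuesday: February 15, 2028.
Next Friday: February 18, 2028.
Next Monday: February 21, 2028.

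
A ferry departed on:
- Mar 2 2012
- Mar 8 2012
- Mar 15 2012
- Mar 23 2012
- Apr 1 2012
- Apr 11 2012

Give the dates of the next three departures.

Apr 22 2012, May 4 2012, May 17 2012

The spacing grows by 1 each time: 6, 7, 8, 9, 10 days.
Next gap: 11 days. Apr 11 2012 + 11 days = Apr 22 2012.
Next gap: 12 days. Apr 22 2012 + 12 days = May 4 2012.
Next gap: 13 days. May 4 2012 + 13 days = May 17 2012.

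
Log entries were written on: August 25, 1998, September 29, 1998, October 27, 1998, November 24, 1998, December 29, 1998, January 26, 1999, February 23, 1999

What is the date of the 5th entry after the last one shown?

Every date is a Tuesday; gaps 35, 28, 28, 35, 28, 28 days.
Each is the last Tuesday of its month (at least one falls on the 29th or later, ruling out '4th Tuesday').
Last Tuesday of March 1999: March 30, 1999.
April 1999 ends with Tuesday April 27, 1999.
Last Tuesday of May 1999: May 25, 1999.
June 1999 ends with Tuesday June 29, 1999.
July 1999 ends with Tuesday July 27, 1999.

July 27, 1999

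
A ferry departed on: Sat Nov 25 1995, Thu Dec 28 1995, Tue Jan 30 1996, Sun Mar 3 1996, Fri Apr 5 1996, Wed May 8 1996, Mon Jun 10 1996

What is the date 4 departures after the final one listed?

The spacing is 33, 33, 33, 33, 33, 33 days — always 33 days.
Mon Jun 10 1996 + 33 days = Sat Jul 13 1996.
Sat Jul 13 1996 + 33 days = Thu Aug 15 1996.
Thu Aug 15 1996 + 33 days = Tue Sep 17 1996.
Tue Sep 17 1996 + 33 days = Sun Oct 20 1996.

Sun Oct 20 1996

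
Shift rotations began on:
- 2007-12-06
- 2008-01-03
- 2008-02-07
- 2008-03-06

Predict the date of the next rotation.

2008-04-03

These are Thursdays at 28- or 35-day spacing (28, 35, 28).
The pattern: 1st Thursday of the month.
1st Thursday of April 2008: 2008-04-03.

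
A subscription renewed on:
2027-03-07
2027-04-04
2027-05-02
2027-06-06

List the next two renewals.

These are Sundays at 28- or 35-day spacing (28, 28, 35).
The pattern: 1st Sunday of the month.
1st Sunday of July 2027: 2027-07-04.
1st Sunday of August 2027: 2027-08-01.

2027-07-04, 2027-08-01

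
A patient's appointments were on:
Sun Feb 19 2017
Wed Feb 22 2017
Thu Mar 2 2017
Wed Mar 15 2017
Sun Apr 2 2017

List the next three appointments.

Gaps: 3, 8, 13, 18 days — each gap is 5 larger than the previous one.
Next gap: 23 days. Sun Apr 2 2017 + 23 days = Tue Apr 25 2017.
Next gap: 28 days. Tue Apr 25 2017 + 28 days = Tue May 23 2017.
Next gap: 33 days. Tue May 23 2017 + 33 days = Sun Jun 25 2017.

Tue Apr 25 2017, Tue May 23 2017, Sun Jun 25 2017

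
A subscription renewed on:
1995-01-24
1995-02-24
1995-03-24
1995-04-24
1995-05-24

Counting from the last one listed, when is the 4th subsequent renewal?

1995-09-24

Each date is the 24th; the gaps (31, 28, 31, 30) track the month lengths.
The rule is the 24th of each month.
Next: June 1995 → 1995-06-24.
Next: July 1995 → 1995-07-24.
Next: August 1995 → 1995-08-24.
Next: September 1995 → 1995-09-24.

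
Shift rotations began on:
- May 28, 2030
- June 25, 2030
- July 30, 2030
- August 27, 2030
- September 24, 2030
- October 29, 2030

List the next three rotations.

All Tuesdays; the gaps (28, 35, 28, 28, 35) vary with month length.
This is the last Tuesday of each month.
November 2030 ends with Tuesday November 26, 2030.
Last Tuesday of December 2030: December 31, 2030.
Last Tuesday of January 2031: January 28, 2031.

November 26, 2030; December 31, 2030; January 28, 2031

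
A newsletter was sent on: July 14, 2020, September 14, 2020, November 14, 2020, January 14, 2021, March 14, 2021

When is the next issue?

May 14, 2021

Gaps: 62, 61, 61, 59 days — not constant. Every event is on the 14th of the month.
Pattern: the 14th of every 2 months.
May 2021: May 14, 2021.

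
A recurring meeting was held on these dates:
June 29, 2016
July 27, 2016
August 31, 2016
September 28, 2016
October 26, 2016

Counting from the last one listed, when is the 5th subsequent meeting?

All Wednesdays; the gaps (28, 35, 28, 28) vary with month length.
This is the last Wednesday of each month.
Last Wednesday of November 2016: November 30, 2016.
Last Wednesday of December 2016: December 28, 2016.
Last Wednesday of January 2017: January 25, 2017.
Last Wednesday of February 2017: February 22, 2017.
Last Wednesday of March 2017: March 29, 2017.

March 29, 2017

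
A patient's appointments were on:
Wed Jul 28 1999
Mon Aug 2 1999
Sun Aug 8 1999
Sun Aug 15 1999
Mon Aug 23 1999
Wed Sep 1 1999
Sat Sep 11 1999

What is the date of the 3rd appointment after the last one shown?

Sun Oct 17 1999

The spacing grows by 1 each time: 5, 6, 7, 8, 9, 10 days.
Next gap: 11 days. Sat Sep 11 1999 + 11 days = Wed Sep 22 1999.
Next gap: 12 days. Wed Sep 22 1999 + 12 days = Mon Oct 4 1999.
Next gap: 13 days. Mon Oct 4 1999 + 13 days = Sun Oct 17 1999.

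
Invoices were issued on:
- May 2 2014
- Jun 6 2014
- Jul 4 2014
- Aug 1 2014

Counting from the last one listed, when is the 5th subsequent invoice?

All dates are Fridays, 35, 28, 28 days apart.
Specifically, the 1st Friday of each month.
September 2014 — 1st Friday is Sep 5 2014.
October 2014 — 1st Friday is Oct 3 2014.
November 2014 — 1st Friday is Nov 7 2014.
December 2014 — 1st Friday is Dec 5 2014.
January 2015 — 1st Friday is Jan 2 2015.

Jan 2 2015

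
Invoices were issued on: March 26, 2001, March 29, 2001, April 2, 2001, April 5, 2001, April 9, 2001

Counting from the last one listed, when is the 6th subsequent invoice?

The gap pattern 3, 4, 3, 4 repeats every 2 events.
These are the Mondays and Thursdays of each week.
Next Thursday: April 12, 2001.
Next Monday: April 16, 2001.
Next Thursday: April 19, 2001.
The following Monday is April 23, 2001.
Next Thursday: April 26, 2001.
Next Monday: April 30, 2001.

April 30, 2001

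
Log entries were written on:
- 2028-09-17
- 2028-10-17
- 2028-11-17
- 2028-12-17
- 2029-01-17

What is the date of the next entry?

The day-of-month is always 17 (30, 31, 30, 31 days between events).
So this recurs on the 17th of each month.
Next: February 2029 → 2029-02-17.

2029-02-17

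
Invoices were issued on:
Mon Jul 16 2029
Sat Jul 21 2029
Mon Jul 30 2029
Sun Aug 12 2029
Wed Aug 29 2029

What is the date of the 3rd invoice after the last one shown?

Mon Nov 12 2029

Gaps: 5, 9, 13, 17 days — each gap is 4 larger than the previous one.
Next gap: 21 days. Wed Aug 29 2029 + 21 days = Wed Sep 19 2029.
Next gap: 25 days. Wed Sep 19 2029 + 25 days = Sun Oct 14 2029.
Next gap: 29 days. Sun Oct 14 2029 + 29 days = Mon Nov 12 2029.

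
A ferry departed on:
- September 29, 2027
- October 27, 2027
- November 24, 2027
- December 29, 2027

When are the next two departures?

All Wednesdays; the gaps (28, 28, 35) vary with month length.
This is the last Wednesday of each month.
Last Wednesday of January 2028: January 26, 2028.
Last Wednesday of February 2028: February 23, 2028.

January 26, 2028; February 23, 2028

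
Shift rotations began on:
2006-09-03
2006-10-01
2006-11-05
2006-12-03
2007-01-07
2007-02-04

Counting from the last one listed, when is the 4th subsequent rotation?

2007-06-03

Gaps: 28, 35, 28, 35, 28 days — a mix of 28 and 35. Every date is a Sunday.
Each is the 1st Sunday of its month.
1st Sunday of March 2007: 2007-03-04.
April 2007 — 1st Sunday is 2007-04-01.
1st Sunday of May 2007: 2007-05-06.
June 2007 — 1st Sunday is 2007-06-03.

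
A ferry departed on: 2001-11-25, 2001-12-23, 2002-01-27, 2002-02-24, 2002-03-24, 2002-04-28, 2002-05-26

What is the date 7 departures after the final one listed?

All dates are Sundays, 28, 35, 28, 28, 35, 28 days apart.
Specifically, the 4th Sunday of each month.
June 2002 — 4th Sunday is 2002-06-23.
4th Sunday of July 2002: 2002-07-28.
August 2002 — 4th Sunday is 2002-08-25.
September 2002 — 4th Sunday is 2002-09-22.
4th Sunday of October 2002: 2002-10-27.
November 2002 — 4th Sunday is 2002-11-24.
4th Sunday of December 2002: 2002-12-22.

2002-12-22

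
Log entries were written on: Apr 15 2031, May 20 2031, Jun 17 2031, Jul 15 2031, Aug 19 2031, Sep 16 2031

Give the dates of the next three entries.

All dates are Tuesdays, 35, 28, 28, 35, 28 days apart.
Specifically, the 3rd Tuesday of each month.
October 2031 — 3rd Tuesday is Oct 21 2031.
3rd Tuesday of November 2031: Nov 18 2031.
3rd Tuesday of December 2031: Dec 16 2031.

Oct 21 2031, Nov 18 2031, Dec 16 2031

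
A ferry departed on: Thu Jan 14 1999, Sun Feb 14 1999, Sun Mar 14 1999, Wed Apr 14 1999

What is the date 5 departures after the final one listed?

Tue Sep 14 1999

Each date is the 14th; the gaps (31, 28, 31) track the month lengths.
The rule is the 14th of each month.
May 1999: Fri May 14 1999.
June 1999: Mon Jun 14 1999.
Next: July 1999 → Wed Jul 14 1999.
August 1999: Sat Aug 14 1999.
Next: September 1999 → Tue Sep 14 1999.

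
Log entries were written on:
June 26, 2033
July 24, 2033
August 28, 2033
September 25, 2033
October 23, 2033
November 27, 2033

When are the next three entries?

Gaps: 28, 35, 28, 28, 35 days — a mix of 28 and 35. Every date is a Sunday.
Each is the 4th Sunday of its month.
4th Sunday of December 2033: December 25, 2033.
January 2034 — 4th Sunday is January 22, 2034.
February 2034 — 4th Sunday is February 26, 2034.

December 25, 2033; January 22, 2034; February 26, 2034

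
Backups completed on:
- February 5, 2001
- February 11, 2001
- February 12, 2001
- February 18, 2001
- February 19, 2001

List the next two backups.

February 25, 2001; February 26, 2001

Every event lands on a Monday or Sunday (gaps cycle 6, 1, 6, 1).
So the schedule is: every Monday and Sunday.
The following Sunday is February 25, 2001.
Next Monday: February 26, 2001.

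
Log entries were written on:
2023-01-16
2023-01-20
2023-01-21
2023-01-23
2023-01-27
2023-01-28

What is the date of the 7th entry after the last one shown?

2023-02-13

Every event lands on a Monday or Friday or Saturday (gaps cycle 4, 1, 2, 4, 1).
So the schedule is: every Monday, Friday and Saturday.
The following Monday is 2023-01-30.
The following Friday is 2023-02-03.
The following Saturday is 2023-02-04.
Next Monday: 2023-02-06.
The following Friday is 2023-02-10.
Next Saturday: 2023-02-11.
Next Monday: 2023-02-13.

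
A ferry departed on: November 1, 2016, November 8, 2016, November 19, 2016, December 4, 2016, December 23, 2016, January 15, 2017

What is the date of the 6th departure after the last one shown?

The spacing grows by 4 each time: 7, 11, 15, 19, 23 days.
Next gap: 27 days. January 15, 2017 + 27 days = February 11, 2017.
Next gap: 31 days. February 11, 2017 + 31 days = March 14, 2017.
Next gap: 35 days. March 14, 2017 + 35 days = April 18, 2017.
Next gap: 39 days. April 18, 2017 + 39 days = May 27, 2017.
Next gap: 43 days. May 27, 2017 + 43 days = July 9, 2017.
Next gap: 47 days. July 9, 2017 + 47 days = August 25, 2017.

August 25, 2017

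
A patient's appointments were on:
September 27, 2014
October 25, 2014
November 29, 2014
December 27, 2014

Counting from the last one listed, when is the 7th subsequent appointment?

July 25, 2015

Every date is a Saturday; gaps 28, 35, 28 days.
Each is the last Saturday of its month (at least one falls on the 29th or later, ruling out '4th Saturday').
January 2015 ends with Saturday January 31, 2015.
Last Saturday of February 2015: February 28, 2015.
March 2015 ends with Saturday March 28, 2015.
Last Saturday of April 2015: April 25, 2015.
Last Saturday of May 2015: May 30, 2015.
Last Saturday of June 2015: June 27, 2015.
July 2015 ends with Saturday July 25, 2015.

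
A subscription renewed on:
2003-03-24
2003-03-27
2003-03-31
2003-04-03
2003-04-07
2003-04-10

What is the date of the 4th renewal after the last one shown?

Every event lands on a Monday or Thursday (gaps cycle 3, 4, 3, 4, 3).
So the schedule is: every Monday and Thursday.
The following Monday is 2003-04-14.
The following Thursday is 2003-04-17.
Next Monday: 2003-04-21.
The following Thursday is 2003-04-24.

2003-04-24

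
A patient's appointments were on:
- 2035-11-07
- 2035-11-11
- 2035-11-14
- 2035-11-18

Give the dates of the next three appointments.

Every event lands on a Wednesday or Sunday (gaps cycle 4, 3, 4).
So the schedule is: every Wednesday and Sunday.
The following Wednesday is 2035-11-21.
Next Sunday: 2035-11-25.
The following Wednesday is 2035-11-28.

2035-11-21, 2035-11-25, 2035-11-28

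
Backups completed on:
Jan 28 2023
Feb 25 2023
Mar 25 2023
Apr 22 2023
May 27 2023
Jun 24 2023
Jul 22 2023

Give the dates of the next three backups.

Aug 26 2023, Sep 23 2023, Oct 28 2023

Gaps: 28, 28, 28, 35, 28, 28 days — a mix of 28 and 35. Every date is a Saturday.
Each is the 4th Saturday of its month.
4th Saturday of August 2023: Aug 26 2023.
September 2023 — 4th Saturday is Sep 23 2023.
October 2023 — 4th Saturday is Oct 28 2023.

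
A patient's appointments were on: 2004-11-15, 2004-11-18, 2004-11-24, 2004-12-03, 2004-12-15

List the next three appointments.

2004-12-30, 2005-01-17, 2005-02-07

Gaps: 3, 6, 9, 12 days — each gap is 3 larger than the previous one.
Next gap: 15 days. 2004-12-15 + 15 days = 2004-12-30.
Next gap: 18 days. 2004-12-30 + 18 days = 2005-01-17.
Next gap: 21 days. 2005-01-17 + 21 days = 2005-02-07.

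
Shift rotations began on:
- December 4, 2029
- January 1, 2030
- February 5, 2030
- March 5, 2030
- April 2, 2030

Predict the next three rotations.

May 7, 2030; June 4, 2030; July 2, 2030

All dates are Tuesdays, 28, 35, 28, 28 days apart.
Specifically, the 1st Tuesday of each month.
May 2030 — 1st Tuesday is May 7, 2030.
1st Tuesday of June 2030: June 4, 2030.
July 2030 — 1st Tuesday is July 2, 2030.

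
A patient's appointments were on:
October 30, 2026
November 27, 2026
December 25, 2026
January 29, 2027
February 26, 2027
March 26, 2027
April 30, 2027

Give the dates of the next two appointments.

Every date is a Friday; gaps 28, 28, 35, 28, 28, 35 days.
Each is the last Friday of its month (at least one falls on the 29th or later, ruling out '4th Friday').
Last Friday of May 2027: May 28, 2027.
June 2027 ends with Friday June 25, 2027.

May 28, 2027; June 25, 2027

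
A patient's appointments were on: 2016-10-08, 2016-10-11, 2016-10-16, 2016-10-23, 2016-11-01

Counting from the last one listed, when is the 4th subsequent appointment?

2016-12-27

Gaps: 3, 5, 7, 9 days — each gap is 2 larger than the previous one.
Next gap: 11 days. 2016-11-01 + 11 days = 2016-11-12.
Next gap: 13 days. 2016-11-12 + 13 days = 2016-11-25.
Next gap: 15 days. 2016-11-25 + 15 days = 2016-12-10.
Next gap: 17 days. 2016-12-10 + 17 days = 2016-12-27.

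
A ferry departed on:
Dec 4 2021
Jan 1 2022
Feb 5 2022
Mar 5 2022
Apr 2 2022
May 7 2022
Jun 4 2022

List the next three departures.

Jul 2 2022, Aug 6 2022, Sep 3 2022

These are Saturdays at 28- or 35-day spacing (28, 35, 28, 28, 35, 28).
The pattern: 1st Saturday of the month.
1st Saturday of July 2022: Jul 2 2022.
August 2022 — 1st Saturday is Aug 6 2022.
September 2022 — 1st Saturday is Sep 3 2022.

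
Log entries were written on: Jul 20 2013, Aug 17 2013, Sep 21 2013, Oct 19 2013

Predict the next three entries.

Gaps: 28, 35, 28 days — a mix of 28 and 35. Every date is a Saturday.
Each is the 3rd Saturday of its month.
3rd Saturday of November 2013: Nov 16 2013.
3rd Saturday of December 2013: Dec 21 2013.
3rd Saturday of January 2014: Jan 18 2014.

Nov 16 2013, Dec 21 2013, Jan 18 2014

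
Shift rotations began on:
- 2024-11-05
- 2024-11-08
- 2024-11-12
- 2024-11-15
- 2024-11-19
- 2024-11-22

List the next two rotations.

2024-11-26, 2024-11-29

The gap pattern 3, 4, 3, 4, 3 repeats every 2 events.
These are the Tuesdays and Fridays of each week.
The following Tuesday is 2024-11-26.
Next Friday: 2024-11-29.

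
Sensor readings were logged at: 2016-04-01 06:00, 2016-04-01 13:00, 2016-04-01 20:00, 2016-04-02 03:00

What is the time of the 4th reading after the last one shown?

2016-04-03 07:00

Spacing: 7, 7, 7 h — constant 7 h.
2016-04-02 03:00 + 7 h = 2016-04-02 10:00.
2016-04-02 10:00 + 7 h = 2016-04-02 17:00.
2016-04-02 17:00 + 7 h = 2016-04-03 00:00.
2016-04-03 00:00 + 7 h = 2016-04-03 07:00.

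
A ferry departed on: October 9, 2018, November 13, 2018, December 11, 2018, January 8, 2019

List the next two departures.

All dates are Tuesdays, 35, 28, 28 days apart.
Specifically, the 2nd Tuesday of each month.
2nd Tuesday of February 2019: February 12, 2019.
March 2019 — 2nd Tuesday is March 12, 2019.

February 12, 2019; March 12, 2019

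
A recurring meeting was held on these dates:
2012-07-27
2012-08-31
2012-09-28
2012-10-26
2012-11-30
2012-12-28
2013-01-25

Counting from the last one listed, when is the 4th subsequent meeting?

2013-05-31

Every date is a Friday; gaps 35, 28, 28, 35, 28, 28 days.
Each is the last Friday of its month (at least one falls on the 29th or later, ruling out '4th Friday').
February 2013 ends with Friday 2013-02-22.
Last Friday of March 2013: 2013-03-29.
April 2013 ends with Friday 2013-04-26.
May 2013 ends with Friday 2013-05-31.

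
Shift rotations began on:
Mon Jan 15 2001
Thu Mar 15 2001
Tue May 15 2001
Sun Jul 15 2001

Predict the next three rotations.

Each date is the 15th; the gaps (59, 61, 61) track the month lengths.
The rule is the 15th of every 2 months.
Next: September 2001 → Sat Sep 15 2001.
Next: November 2001 → Thu Nov 15 2001.
January 2002: Tue Jan 15 2002.

Sat Sep 15 2001, Thu Nov 15 2001, Tue Jan 15 2002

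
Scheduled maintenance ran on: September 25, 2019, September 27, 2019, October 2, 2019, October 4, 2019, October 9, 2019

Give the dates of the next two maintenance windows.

October 11, 2019; October 16, 2019

Gaps: 2, 5, 2, 5 days — not constant, but cyclic with period 2.
The events fall on every Wednesday and Friday.
Next Friday: October 11, 2019.
The following Wednesday is October 16, 2019.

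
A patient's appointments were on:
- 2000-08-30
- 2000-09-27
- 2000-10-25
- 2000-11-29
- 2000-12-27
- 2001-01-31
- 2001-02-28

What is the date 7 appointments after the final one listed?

2001-09-26

All Wednesdays; the gaps (28, 28, 35, 28, 35, 28) vary with month length.
This is the last Wednesday of each month.
Last Wednesday of March 2001: 2001-03-28.
April 2001 ends with Wednesday 2001-04-25.
May 2001 ends with Wednesday 2001-05-30.
Last Wednesday of June 2001: 2001-06-27.
Last Wednesday of July 2001: 2001-07-25.
August 2001 ends with Wednesday 2001-08-29.
September 2001 ends with Wednesday 2001-09-26.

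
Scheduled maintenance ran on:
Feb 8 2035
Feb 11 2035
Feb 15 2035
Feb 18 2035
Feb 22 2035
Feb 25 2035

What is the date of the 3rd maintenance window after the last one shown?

The gap pattern 3, 4, 3, 4, 3 repeats every 2 events.
These are the Thursdays and Sundays of each week.
The following Thursday is Mar 1 2035.
The following Sunday is Mar 4 2035.
The following Thursday is Mar 8 2035.

Mar 8 2035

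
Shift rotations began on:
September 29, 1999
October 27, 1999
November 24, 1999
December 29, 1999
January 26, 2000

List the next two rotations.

These are Wednesdays with 28, 28, 35, 28-day gaps.
Each is the final Wednesday of its month — September 29, 1999 is past the 28th, so '4th Wednesday' doesn't fit.
February 2000 ends with Wednesday February 23, 2000.
Last Wednesday of March 2000: March 29, 2000.

February 23, 2000; March 29, 2000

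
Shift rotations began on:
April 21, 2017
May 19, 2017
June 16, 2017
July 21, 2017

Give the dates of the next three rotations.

August 18, 2017; September 15, 2017; October 20, 2017

All dates are Fridays, 28, 28, 35 days apart.
Specifically, the 3rd Friday of each month.
August 2017 — 3rd Friday is August 18, 2017.
September 2017 — 3rd Friday is September 15, 2017.
October 2017 — 3rd Friday is October 20, 2017.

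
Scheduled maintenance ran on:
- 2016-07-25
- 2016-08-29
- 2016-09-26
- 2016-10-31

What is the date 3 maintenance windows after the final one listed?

2017-01-30

These are Mondays with 35, 28, 35-day gaps.
Each is the final Monday of its month — 2016-08-29 is past the 28th, so '4th Monday' doesn't fit.
November 2016 ends with Monday 2016-11-28.
Last Monday of December 2016: 2016-12-26.
January 2017 ends with Monday 2017-01-30.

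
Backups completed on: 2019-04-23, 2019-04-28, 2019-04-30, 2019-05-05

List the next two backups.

2019-05-07, 2019-05-12

Gaps: 5, 2, 5 days — not constant, but cyclic with period 2.
The events fall on every Tuesday and Sunday.
The following Tuesday is 2019-05-07.
The following Sunday is 2019-05-12.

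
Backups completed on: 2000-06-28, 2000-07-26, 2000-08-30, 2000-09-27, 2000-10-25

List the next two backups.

Every date is a Wednesday; gaps 28, 35, 28, 28 days.
Each is the last Wednesday of its month (at least one falls on the 29th or later, ruling out '4th Wednesday').
Last Wednesday of November 2000: 2000-11-29.
December 2000 ends with Wednesday 2000-12-27.

2000-11-29, 2000-12-27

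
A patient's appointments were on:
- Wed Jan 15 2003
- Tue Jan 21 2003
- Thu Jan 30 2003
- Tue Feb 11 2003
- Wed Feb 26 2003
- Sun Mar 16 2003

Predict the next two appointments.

Intervals are 6, 9, 12, 15, 18 days — an arithmetic progression with common difference 3.
Next gap: 21 days. Sun Mar 16 2003 + 21 days = Sun Apr 6 2003.
Next gap: 24 days. Sun Apr 6 2003 + 24 days = Wed Apr 30 2003.

Sun Apr 6 2003, Wed Apr 30 2003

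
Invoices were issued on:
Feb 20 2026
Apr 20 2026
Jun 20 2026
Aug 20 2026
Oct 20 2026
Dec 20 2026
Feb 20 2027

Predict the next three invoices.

Apr 20 2027, Jun 20 2027, Aug 20 2027

Gaps: 59, 61, 61, 61, 61, 62 days — not constant. Every event is on the 20th of the month.
Pattern: the 20th of every 2 months.
Next: April 2027 → Apr 20 2027.
Next: June 2027 → Jun 20 2027.
Next: August 2027 → Aug 20 2027.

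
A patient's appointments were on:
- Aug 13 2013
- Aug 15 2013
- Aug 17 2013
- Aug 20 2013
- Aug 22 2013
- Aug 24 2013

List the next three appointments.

Aug 27 2013, Aug 29 2013, Aug 31 2013

The gap pattern 2, 2, 3, 2, 2 repeats every 3 events.
These are the Tuesdays, Thursdays and Saturdays of each week.
The following Tuesday is Aug 27 2013.
Next Thursday: Aug 29 2013.
The following Saturday is Aug 31 2013.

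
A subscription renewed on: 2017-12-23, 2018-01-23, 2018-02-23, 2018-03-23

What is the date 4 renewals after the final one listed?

2018-07-23

The day-of-month is always 23 (31, 31, 28 days between events).
So this recurs on the 23rd of each month.
Next: April 2018 → 2018-04-23.
May 2018: 2018-05-23.
June 2018: 2018-06-23.
Next: July 2018 → 2018-07-23.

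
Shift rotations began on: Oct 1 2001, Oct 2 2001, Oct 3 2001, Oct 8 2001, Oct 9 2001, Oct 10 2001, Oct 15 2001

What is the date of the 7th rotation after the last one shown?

Every event lands on a Monday or Tuesday or Wednesday (gaps cycle 1, 1, 5, 1, 1, 5).
So the schedule is: every Monday, Tuesday and Wednesday.
The following Tuesday is Oct 16 2001.
Next Wednesday: Oct 17 2001.
The following Monday is Oct 22 2001.
The following Tuesday is Oct 23 2001.
The following Wednesday is Oct 24 2001.
Next Monday: Oct 29 2001.
The following Tuesday is Oct 30 2001.

Oct 30 2001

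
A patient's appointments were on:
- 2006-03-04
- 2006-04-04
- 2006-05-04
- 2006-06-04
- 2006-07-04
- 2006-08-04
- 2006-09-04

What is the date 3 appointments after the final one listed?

2006-12-04

The day-of-month is always 4 (31, 30, 31, 30, 31, 31 days between events).
So this recurs on the 4th of each month.
October 2006: 2006-10-04.
Next: November 2006 → 2006-11-04.
Next: December 2006 → 2006-12-04.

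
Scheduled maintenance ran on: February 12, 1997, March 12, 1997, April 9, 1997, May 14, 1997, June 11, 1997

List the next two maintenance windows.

All dates are Wednesdays, 28, 28, 35, 28 days apart.
Specifically, the 2nd Wednesday of each month.
July 1997 — 2nd Wednesday is July 9, 1997.
2nd Wednesday of August 1997: August 13, 1997.

July 9, 1997; August 13, 1997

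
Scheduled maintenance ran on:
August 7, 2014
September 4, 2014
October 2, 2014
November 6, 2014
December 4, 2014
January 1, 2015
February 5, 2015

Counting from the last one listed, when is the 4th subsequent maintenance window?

Gaps: 28, 28, 35, 28, 28, 35 days — a mix of 28 and 35. Every date is a Thursday.
Each is the 1st Thursday of its month.
March 2015 — 1st Thursday is March 5, 2015.
April 2015 — 1st Thursday is April 2, 2015.
1st Thursday of May 2015: May 7, 2015.
1st Thursday of June 2015: June 4, 2015.

June 4, 2015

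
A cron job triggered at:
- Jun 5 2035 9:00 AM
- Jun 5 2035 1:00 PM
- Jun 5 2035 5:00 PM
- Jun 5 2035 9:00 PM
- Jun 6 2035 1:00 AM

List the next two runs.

The interval is a steady 4 hours (4, 4, 4, 4).
Jun 6 2035 1:00 AM + 4 h = Jun 6 2035 5:00 AM.
Jun 6 2035 5:00 AM + 4 h = Jun 6 2035 9:00 AM.

Jun 6 2035 5:00 AM, Jun 6 2035 9:00 AM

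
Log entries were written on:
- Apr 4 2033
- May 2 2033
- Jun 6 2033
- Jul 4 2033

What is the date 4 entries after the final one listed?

All dates are Mondays, 28, 35, 28 days apart.
Specifically, the 1st Monday of each month.
1st Monday of August 2033: Aug 1 2033.
September 2033 — 1st Monday is Sep 5 2033.
1st Monday of October 2033: Oct 3 2033.
November 2033 — 1st Monday is Nov 7 2033.

Nov 7 2033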